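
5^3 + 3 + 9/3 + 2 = 133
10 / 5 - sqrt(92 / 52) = 2 - sqrt(299) / 13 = 0.67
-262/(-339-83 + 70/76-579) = 9956/38003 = 0.26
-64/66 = -32/33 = -0.97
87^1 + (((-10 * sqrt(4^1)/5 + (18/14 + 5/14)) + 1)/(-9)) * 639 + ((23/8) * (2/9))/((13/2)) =150250/819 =183.46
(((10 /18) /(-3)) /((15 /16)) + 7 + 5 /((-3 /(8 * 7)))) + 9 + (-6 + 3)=-6523 /81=-80.53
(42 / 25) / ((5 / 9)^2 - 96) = -3402 / 193775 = -0.02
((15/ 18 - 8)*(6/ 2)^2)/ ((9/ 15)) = -215/ 2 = -107.50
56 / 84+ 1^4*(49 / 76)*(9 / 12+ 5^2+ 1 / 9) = 2497 / 144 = 17.34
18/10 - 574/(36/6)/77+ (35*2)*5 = 57842/165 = 350.56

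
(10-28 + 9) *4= -36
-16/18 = -8/9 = -0.89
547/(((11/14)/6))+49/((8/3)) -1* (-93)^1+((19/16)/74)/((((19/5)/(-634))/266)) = 5822195/1628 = 3576.29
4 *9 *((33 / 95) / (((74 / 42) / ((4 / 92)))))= 24948 / 80845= 0.31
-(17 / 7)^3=-4913 / 343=-14.32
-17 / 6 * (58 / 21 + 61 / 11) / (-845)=32623 / 1171170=0.03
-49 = -49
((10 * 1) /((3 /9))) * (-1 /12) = -5 /2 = -2.50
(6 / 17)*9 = 54 / 17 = 3.18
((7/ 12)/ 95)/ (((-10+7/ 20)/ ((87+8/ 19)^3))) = -32077974467/ 75455859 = -425.12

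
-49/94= -0.52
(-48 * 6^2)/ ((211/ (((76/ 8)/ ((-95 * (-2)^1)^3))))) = -108/ 9521375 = -0.00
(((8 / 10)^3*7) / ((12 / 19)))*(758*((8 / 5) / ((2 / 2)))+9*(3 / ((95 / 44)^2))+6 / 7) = 1232619104 / 178125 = 6919.97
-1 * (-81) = 81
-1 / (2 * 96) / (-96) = 1 / 18432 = 0.00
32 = 32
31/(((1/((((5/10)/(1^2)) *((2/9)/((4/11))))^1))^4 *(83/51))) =7715807/46469376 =0.17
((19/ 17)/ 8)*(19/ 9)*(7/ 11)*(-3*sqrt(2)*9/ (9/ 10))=-12635*sqrt(2)/ 2244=-7.96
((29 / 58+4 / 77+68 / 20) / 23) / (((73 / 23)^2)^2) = 37024181 / 21866645570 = 0.00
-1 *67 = -67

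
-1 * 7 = -7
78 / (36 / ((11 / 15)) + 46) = 429 / 523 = 0.82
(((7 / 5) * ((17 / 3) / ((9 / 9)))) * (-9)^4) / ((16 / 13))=42291.11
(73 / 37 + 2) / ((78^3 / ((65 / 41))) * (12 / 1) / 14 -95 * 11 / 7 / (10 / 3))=3430 / 221467607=0.00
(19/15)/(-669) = -19/10035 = -0.00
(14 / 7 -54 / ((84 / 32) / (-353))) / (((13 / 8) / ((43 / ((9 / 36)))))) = 69964096 / 91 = 768836.22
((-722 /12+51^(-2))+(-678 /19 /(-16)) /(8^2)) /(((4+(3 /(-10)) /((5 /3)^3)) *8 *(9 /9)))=-950923313125 /497852540928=-1.91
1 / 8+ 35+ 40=601 / 8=75.12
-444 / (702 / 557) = -41218 / 117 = -352.29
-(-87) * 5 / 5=87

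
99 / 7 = 14.14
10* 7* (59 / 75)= 55.07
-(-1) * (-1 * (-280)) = 280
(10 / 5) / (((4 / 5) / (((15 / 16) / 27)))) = 25 / 288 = 0.09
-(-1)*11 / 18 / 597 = 11 / 10746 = 0.00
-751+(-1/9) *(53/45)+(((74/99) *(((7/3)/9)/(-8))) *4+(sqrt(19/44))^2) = -40137551/53460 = -750.80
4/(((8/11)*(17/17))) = 11/2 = 5.50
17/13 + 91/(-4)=-1115/52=-21.44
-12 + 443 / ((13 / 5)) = 2059 / 13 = 158.38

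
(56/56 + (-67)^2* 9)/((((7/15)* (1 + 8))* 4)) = 101005/42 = 2404.88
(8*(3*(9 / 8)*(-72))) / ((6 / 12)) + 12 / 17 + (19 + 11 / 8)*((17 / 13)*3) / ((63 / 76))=-35186831 / 9282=-3790.87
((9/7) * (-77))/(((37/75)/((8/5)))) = -11880/37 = -321.08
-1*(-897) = 897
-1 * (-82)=82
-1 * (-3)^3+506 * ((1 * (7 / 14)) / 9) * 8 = 2267 / 9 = 251.89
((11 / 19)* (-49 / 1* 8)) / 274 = -2156 / 2603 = -0.83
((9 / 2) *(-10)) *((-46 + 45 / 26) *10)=258975 / 13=19921.15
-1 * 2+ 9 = 7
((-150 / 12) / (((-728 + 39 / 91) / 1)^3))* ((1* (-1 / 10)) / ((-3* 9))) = 1715 / 14267398250556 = 0.00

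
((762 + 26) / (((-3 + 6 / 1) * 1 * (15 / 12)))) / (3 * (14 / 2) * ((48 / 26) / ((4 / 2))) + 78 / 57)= 389272 / 38445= 10.13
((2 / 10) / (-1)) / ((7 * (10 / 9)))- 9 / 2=-792 / 175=-4.53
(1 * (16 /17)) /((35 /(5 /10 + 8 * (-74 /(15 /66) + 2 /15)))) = -624776 /8925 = -70.00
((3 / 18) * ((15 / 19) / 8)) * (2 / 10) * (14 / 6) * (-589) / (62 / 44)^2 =-847 / 372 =-2.28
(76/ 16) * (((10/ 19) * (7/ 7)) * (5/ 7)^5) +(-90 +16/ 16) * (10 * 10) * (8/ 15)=-478616485/ 100842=-4746.20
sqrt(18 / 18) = 1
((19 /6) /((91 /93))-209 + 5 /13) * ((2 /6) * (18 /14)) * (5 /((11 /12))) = -480.11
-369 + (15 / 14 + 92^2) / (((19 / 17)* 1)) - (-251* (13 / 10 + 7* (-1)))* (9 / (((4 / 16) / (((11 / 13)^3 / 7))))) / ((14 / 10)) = 16449210979 / 4090814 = 4021.01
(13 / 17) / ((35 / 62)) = 806 / 595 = 1.35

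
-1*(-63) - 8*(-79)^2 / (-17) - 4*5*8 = 48279 / 17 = 2839.94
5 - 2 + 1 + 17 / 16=5.06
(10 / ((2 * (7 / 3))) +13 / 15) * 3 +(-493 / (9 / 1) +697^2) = 153015424 / 315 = 485763.25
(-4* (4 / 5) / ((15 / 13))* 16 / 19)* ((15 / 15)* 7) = -23296 / 1425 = -16.35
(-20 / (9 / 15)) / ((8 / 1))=-25 / 6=-4.17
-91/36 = -2.53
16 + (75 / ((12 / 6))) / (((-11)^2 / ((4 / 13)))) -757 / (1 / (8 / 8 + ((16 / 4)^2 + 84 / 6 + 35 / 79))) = -2955850202 / 124267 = -23786.28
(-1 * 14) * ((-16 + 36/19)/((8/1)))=469/19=24.68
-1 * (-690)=690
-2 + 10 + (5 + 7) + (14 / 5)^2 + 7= 871 / 25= 34.84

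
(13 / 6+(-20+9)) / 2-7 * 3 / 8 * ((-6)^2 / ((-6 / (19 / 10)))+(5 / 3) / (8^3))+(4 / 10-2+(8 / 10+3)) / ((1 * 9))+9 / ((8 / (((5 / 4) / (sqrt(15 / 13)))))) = 3 * sqrt(195) / 32+4745177 / 184320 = 27.05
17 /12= 1.42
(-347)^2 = 120409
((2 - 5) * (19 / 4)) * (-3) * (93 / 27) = 589 / 4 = 147.25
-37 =-37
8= 8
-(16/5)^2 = -256/25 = -10.24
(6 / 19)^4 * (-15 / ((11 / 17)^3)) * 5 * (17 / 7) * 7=-8118241200 / 173457251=-46.80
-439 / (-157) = 439 / 157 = 2.80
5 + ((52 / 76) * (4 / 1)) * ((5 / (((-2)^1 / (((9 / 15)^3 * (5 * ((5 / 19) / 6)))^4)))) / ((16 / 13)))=198086811191 / 39617584000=5.00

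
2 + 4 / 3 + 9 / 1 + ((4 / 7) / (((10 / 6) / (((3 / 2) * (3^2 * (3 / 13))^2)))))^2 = 1811087977 / 104961675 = 17.25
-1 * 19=-19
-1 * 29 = -29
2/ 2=1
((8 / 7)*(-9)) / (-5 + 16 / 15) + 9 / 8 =12357 / 3304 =3.74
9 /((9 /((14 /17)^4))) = 38416 /83521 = 0.46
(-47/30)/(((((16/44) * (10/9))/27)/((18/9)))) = -41877/200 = -209.38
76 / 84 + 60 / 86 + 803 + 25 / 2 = 1475687 / 1806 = 817.10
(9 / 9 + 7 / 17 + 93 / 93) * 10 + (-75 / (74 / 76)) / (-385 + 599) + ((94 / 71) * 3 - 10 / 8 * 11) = 267205629 / 19114052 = 13.98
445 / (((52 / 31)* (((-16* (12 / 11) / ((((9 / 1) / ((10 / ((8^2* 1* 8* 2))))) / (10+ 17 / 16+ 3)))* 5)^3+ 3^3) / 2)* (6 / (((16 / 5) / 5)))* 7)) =30804889567232 / 93875901959385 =0.33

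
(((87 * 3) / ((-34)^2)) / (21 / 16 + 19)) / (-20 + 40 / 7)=-1827 / 2348125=-0.00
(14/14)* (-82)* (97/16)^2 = -385769/128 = -3013.82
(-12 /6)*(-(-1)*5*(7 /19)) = -70 /19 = -3.68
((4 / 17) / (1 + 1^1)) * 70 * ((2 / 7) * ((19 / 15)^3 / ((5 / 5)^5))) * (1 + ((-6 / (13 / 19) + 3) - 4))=-2085136 / 49725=-41.93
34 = 34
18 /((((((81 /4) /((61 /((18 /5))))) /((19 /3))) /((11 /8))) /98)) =3123505 /243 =12853.93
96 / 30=16 / 5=3.20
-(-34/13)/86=17/559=0.03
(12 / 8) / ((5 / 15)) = 9 / 2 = 4.50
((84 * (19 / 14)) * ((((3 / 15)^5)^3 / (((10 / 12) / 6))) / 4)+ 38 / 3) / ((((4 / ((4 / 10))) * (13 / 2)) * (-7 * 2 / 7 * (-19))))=152587890706 / 29754638671875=0.01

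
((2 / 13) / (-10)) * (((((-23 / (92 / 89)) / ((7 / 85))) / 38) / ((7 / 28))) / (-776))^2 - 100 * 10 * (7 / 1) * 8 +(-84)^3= -359316072478582357 / 553898345728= -648704.00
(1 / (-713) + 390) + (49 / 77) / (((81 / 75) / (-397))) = 33050818 / 211761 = 156.08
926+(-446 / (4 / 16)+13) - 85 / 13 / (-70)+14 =-151225 / 182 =-830.91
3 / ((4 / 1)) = 3 / 4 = 0.75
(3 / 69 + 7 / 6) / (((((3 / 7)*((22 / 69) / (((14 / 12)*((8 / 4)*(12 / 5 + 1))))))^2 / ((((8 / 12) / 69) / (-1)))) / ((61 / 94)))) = -7068647243 / 276388200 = -25.58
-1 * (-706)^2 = -498436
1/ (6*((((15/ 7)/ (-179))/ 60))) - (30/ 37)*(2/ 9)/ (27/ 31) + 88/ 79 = -197561270/ 236763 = -834.43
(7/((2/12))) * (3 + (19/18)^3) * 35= 5966975/972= 6138.86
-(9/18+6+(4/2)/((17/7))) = -249/34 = -7.32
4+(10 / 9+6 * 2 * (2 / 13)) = 814 / 117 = 6.96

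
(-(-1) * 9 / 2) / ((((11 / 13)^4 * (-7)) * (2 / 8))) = -514098 / 102487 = -5.02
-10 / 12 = -5 / 6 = -0.83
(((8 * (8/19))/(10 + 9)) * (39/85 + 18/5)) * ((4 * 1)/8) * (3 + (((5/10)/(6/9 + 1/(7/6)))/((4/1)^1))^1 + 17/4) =129513/49096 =2.64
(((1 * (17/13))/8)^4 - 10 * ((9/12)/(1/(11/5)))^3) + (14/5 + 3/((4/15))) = -90285402151/2924646400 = -30.87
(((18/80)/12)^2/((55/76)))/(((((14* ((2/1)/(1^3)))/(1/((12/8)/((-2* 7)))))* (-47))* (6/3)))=57/33088000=0.00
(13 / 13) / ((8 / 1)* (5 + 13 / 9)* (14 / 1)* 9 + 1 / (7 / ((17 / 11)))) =77 / 500209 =0.00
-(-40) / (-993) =-40 / 993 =-0.04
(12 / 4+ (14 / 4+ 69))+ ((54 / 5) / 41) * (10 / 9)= 6215 / 82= 75.79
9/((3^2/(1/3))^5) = 1/1594323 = 0.00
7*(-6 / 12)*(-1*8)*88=2464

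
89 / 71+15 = 1154 / 71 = 16.25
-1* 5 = -5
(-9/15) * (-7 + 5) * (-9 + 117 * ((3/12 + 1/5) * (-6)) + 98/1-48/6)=-7047/25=-281.88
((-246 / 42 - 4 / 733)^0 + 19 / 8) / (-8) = -27 / 64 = -0.42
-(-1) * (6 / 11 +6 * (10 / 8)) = 177 / 22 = 8.05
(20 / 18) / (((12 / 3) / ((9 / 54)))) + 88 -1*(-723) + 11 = 88781 / 108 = 822.05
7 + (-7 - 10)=-10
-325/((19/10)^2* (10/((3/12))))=-1625/722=-2.25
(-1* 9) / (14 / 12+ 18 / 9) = -54 / 19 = -2.84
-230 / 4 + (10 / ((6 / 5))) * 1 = -295 / 6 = -49.17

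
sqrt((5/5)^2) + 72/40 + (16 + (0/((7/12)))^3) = 94/5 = 18.80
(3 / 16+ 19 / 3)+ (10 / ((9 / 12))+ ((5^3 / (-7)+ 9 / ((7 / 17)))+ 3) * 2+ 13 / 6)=1729 / 48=36.02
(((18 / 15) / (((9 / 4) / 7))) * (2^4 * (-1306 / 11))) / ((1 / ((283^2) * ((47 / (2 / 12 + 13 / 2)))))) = -1101189151552 / 275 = -4004324187.46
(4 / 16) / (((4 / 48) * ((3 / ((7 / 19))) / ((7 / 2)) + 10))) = 147 / 604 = 0.24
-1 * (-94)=94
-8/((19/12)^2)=-1152/361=-3.19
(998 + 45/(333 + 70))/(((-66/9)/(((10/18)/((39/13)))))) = -2011195/79794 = -25.20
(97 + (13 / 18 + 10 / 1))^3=7290099019 / 5832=1250016.98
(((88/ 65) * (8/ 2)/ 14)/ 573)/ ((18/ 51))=1496/ 782145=0.00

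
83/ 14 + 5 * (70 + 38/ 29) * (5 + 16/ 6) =3336701/ 1218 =2739.49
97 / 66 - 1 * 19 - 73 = -5975 / 66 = -90.53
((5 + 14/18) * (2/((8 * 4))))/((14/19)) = 0.49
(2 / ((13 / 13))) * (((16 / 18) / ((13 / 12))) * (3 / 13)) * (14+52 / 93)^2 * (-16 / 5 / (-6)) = 938657792 / 21925215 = 42.81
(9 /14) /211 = 9 /2954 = 0.00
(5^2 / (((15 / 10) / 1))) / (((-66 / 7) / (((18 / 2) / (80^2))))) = -7 / 2816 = -0.00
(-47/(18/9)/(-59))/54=47/6372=0.01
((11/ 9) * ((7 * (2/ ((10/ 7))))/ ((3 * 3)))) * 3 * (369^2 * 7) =3805447.80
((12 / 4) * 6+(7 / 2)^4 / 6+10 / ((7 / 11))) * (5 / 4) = 197315 / 2688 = 73.41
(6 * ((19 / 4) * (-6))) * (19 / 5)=-3249 / 5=-649.80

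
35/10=7/2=3.50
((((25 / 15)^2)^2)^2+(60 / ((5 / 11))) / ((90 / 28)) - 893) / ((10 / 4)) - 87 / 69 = -318.22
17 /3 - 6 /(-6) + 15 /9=25 /3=8.33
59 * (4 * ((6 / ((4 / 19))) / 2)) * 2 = 6726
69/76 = 0.91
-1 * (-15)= 15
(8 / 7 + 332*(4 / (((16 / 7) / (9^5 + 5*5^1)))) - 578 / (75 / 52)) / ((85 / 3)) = 18018837058 / 14875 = 1211350.39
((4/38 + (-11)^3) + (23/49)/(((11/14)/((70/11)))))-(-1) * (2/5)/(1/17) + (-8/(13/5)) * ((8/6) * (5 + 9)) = -617642791/448305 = -1377.73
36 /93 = 12 /31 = 0.39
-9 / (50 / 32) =-144 / 25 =-5.76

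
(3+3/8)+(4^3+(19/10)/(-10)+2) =13837/200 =69.18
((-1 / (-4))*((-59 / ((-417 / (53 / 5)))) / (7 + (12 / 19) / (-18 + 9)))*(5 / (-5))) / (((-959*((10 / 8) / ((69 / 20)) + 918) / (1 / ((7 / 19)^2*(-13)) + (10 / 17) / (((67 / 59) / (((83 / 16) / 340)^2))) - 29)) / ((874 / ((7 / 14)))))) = -113729813837743140655797 / 35819919862468430031616000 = -0.00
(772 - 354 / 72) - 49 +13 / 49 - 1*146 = 336541 / 588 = 572.35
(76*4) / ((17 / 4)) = 1216 / 17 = 71.53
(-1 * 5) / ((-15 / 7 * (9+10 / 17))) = 119 / 489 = 0.24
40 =40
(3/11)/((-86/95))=-285/946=-0.30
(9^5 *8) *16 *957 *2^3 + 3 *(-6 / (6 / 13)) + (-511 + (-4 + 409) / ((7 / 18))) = 405062916464 / 7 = 57866130923.43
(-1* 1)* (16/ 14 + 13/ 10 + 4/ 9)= -1819/ 630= -2.89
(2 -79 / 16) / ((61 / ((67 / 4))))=-3149 / 3904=-0.81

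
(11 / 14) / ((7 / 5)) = 55 / 98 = 0.56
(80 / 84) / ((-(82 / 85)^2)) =-36125 / 35301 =-1.02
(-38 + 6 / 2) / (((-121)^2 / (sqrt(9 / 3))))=-35 * sqrt(3) / 14641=-0.00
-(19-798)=779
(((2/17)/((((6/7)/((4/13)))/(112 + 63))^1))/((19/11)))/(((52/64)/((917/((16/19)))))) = 49426300/8619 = 5734.57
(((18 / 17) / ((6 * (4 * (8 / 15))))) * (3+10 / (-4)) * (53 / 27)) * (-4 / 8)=-0.04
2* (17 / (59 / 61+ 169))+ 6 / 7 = 1.06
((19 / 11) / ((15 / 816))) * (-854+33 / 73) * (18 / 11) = -5796232416 / 44165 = -131240.40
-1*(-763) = 763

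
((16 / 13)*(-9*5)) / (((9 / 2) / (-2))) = 320 / 13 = 24.62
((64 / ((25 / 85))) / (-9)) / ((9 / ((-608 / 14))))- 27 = 254207 / 2835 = 89.67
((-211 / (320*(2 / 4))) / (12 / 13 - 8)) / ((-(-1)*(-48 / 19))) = -0.07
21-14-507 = -500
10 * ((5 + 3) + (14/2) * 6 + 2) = 520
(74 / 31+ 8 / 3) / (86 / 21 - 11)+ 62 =55080 / 899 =61.27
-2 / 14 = -1 / 7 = -0.14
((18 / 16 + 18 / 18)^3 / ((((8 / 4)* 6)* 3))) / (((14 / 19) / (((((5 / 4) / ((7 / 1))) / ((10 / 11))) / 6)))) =1026817 / 86704128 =0.01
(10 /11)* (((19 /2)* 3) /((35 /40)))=2280 /77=29.61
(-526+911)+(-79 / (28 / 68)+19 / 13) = 194.60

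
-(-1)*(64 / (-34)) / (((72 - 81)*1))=0.21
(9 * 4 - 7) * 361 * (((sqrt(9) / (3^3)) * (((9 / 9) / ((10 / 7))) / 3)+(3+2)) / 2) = 14206433 / 540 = 26308.21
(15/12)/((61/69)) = 1.41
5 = 5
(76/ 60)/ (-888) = -19/ 13320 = -0.00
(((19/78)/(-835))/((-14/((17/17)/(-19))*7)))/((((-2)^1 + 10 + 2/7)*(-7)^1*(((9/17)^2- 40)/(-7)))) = 289/607073343240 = 0.00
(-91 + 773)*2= 1364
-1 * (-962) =962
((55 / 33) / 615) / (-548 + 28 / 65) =-65 / 13133448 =-0.00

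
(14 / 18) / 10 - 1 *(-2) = 187 / 90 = 2.08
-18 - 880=-898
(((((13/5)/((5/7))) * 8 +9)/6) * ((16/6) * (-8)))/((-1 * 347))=30496/78075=0.39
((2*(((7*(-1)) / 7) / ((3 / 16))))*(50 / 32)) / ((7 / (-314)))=747.62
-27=-27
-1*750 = -750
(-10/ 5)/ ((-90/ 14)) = 14/ 45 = 0.31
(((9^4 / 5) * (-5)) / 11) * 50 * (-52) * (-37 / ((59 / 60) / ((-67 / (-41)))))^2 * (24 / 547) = 9057538354400640000 / 35208842537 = 257251806.70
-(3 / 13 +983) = -12782 / 13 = -983.23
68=68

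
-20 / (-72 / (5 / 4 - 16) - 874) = 590 / 25639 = 0.02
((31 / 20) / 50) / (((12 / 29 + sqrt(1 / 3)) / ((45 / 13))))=-72819 / 265850 + 234639 * sqrt(3) / 1063400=0.11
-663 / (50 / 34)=-11271 / 25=-450.84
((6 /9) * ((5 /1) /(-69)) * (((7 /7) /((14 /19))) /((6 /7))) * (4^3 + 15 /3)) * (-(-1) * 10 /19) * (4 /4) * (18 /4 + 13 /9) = -2675 /162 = -16.51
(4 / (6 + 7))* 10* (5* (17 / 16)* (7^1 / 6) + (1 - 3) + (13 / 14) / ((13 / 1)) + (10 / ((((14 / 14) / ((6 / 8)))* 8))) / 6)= 7435 / 546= 13.62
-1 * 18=-18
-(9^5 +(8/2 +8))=-59061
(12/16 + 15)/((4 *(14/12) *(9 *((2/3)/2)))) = 9/8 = 1.12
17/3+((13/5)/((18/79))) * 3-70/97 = 38003/970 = 39.18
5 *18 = 90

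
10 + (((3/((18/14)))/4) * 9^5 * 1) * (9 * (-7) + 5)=-3995629/2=-1997814.50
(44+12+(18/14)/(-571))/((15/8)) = 1790584/59955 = 29.87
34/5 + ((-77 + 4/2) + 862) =3969/5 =793.80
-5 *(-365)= 1825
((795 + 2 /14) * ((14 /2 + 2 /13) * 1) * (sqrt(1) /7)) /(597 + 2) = 517638 /381563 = 1.36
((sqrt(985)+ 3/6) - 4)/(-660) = 7/1320 - sqrt(985)/660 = -0.04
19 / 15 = 1.27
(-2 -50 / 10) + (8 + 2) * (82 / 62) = 193 / 31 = 6.23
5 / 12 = 0.42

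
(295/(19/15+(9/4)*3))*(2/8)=4425/481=9.20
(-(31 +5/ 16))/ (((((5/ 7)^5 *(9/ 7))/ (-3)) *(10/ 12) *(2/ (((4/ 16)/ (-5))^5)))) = -58942149/ 800000000000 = -0.00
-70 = -70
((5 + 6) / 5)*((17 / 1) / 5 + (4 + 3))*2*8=9152 / 25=366.08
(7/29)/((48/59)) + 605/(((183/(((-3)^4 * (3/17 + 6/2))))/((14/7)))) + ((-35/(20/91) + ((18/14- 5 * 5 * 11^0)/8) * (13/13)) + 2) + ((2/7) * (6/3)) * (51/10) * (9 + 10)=80668901507/50522640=1596.69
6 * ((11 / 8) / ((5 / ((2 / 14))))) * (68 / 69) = 187 / 805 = 0.23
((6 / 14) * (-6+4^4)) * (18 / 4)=3375 / 7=482.14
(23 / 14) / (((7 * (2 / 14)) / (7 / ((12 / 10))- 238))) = -4577 / 12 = -381.42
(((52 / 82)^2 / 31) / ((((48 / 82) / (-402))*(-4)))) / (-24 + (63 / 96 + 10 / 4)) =-90584 / 847757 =-0.11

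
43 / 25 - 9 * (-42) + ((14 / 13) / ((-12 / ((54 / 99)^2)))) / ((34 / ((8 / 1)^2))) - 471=-61056562 / 668525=-91.33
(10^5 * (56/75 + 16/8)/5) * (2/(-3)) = -329600/9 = -36622.22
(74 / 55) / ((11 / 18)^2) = 23976 / 6655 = 3.60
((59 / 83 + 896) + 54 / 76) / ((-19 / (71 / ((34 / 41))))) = -4043.95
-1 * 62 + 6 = -56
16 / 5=3.20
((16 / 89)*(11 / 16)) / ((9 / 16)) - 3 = -2227 / 801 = -2.78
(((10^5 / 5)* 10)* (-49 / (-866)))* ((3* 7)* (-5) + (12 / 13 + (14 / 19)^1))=-125072500000 / 106951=-1169437.41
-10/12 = -0.83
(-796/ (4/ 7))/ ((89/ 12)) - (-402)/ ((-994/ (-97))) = -6572619/ 44233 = -148.59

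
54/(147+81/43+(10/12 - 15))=13932/34757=0.40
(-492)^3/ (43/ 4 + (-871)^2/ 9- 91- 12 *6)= -4287437568/ 3029083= -1415.42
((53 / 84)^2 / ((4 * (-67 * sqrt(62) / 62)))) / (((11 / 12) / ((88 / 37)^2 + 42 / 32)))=-428802277 * sqrt(62) / 37968919296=-0.09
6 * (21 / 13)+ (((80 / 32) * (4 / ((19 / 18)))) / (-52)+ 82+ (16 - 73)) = 8524 / 247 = 34.51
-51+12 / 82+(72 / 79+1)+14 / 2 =-135851 / 3239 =-41.94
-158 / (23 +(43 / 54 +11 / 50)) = -106650 / 16211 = -6.58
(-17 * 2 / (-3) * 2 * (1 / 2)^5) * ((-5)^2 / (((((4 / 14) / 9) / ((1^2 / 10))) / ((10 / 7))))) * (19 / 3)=8075 / 16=504.69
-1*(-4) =4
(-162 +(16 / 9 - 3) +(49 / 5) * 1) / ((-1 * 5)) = 6904 / 225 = 30.68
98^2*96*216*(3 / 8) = 74680704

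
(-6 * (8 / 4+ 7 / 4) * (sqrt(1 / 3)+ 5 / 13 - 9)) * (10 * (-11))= -277200 / 13+ 825 * sqrt(3)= -19894.14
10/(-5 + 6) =10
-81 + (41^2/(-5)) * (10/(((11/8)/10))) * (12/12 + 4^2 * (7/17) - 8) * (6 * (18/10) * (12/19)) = 243712719/3553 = 68593.50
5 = 5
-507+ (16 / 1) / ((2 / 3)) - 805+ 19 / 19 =-1287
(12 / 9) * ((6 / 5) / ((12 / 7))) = 14 / 15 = 0.93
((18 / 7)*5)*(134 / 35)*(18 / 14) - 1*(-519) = 199725 / 343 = 582.29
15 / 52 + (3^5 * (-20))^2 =1228219215 / 52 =23619600.29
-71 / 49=-1.45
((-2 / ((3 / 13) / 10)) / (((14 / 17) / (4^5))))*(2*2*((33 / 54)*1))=-49786880 / 189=-263422.65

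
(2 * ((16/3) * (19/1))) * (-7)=-1418.67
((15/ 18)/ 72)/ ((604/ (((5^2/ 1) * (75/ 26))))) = 3125/ 2261376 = 0.00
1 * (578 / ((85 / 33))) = 1122 / 5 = 224.40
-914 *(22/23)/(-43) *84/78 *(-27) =-7600824/12857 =-591.18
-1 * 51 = -51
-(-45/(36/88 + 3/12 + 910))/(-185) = -396/1482553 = -0.00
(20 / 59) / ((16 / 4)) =5 / 59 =0.08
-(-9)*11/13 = 99/13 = 7.62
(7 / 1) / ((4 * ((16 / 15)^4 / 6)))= 1063125 / 131072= 8.11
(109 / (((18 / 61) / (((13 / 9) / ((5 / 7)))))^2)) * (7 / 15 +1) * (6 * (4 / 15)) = 147782030396 / 12301875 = 12012.97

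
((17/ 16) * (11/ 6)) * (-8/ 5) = -3.12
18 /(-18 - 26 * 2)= -9 /35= -0.26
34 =34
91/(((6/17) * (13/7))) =833/6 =138.83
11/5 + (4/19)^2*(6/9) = 12073/5415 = 2.23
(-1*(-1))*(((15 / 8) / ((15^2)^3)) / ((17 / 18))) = 1 / 5737500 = 0.00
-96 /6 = -16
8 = 8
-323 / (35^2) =-323 / 1225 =-0.26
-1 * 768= -768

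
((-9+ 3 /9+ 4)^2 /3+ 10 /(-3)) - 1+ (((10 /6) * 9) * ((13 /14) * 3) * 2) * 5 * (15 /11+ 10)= 4751.30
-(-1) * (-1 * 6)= -6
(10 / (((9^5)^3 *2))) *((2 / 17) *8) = 80 / 3500149245609033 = 0.00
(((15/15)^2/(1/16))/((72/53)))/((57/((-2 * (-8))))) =3.31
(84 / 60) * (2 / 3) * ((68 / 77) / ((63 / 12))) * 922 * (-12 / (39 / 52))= -8025088 / 3465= -2316.04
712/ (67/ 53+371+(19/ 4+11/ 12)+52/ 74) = 1.88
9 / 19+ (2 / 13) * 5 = 307 / 247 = 1.24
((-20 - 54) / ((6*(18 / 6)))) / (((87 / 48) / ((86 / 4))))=-12728 / 261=-48.77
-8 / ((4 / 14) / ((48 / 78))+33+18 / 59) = -13216 / 55787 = -0.24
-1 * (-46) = 46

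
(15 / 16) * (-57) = -855 / 16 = -53.44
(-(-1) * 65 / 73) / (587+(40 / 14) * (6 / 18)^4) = 36855 / 24297977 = 0.00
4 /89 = 0.04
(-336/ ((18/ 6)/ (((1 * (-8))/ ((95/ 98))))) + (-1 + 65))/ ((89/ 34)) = 3192192/ 8455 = 377.55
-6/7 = -0.86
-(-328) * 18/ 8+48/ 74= 27330/ 37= 738.65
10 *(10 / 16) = 25 / 4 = 6.25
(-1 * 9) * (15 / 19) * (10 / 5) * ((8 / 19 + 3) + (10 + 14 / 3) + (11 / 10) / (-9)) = -92163 / 361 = -255.30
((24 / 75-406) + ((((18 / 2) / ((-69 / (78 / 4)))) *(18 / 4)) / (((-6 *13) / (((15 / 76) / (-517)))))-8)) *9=-672928713909 / 180743200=-3723.12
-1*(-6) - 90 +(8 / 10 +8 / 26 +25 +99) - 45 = -253 / 65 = -3.89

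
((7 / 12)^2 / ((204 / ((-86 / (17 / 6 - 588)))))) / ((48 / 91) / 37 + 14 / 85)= 35471345 / 25895001312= 0.00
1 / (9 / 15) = 5 / 3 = 1.67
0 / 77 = 0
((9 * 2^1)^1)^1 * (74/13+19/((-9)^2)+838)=1777310/117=15190.68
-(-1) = 1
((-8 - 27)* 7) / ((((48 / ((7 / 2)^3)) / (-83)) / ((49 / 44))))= 20227.89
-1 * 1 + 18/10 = 4/5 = 0.80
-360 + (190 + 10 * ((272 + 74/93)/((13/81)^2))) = 553951270/5239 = 105736.07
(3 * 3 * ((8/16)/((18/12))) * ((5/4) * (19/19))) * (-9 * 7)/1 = -945/4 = -236.25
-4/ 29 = -0.14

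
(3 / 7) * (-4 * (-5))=60 / 7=8.57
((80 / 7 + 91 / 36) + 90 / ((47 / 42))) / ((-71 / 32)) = -8942872 / 210231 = -42.54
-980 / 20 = -49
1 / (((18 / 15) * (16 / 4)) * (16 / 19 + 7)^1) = 95 / 3576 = 0.03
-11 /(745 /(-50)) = 0.74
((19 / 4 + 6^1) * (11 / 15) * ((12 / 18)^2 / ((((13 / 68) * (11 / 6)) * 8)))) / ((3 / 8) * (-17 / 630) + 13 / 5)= 81872 / 169689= 0.48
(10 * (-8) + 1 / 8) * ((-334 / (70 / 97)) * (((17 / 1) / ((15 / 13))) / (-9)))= -254178509 / 4200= -60518.69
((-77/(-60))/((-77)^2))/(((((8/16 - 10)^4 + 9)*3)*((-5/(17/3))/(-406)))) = 3944/968702625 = 0.00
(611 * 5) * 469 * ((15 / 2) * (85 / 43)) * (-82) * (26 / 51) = -38183986750 / 43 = -887999691.86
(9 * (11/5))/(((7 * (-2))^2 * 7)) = 99/6860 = 0.01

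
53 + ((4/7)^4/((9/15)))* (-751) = -579521/7203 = -80.46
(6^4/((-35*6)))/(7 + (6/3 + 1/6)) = -0.67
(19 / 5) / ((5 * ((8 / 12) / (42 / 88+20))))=51357 / 2200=23.34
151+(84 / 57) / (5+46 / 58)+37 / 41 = 711181 / 4674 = 152.16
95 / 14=6.79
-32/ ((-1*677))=32/ 677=0.05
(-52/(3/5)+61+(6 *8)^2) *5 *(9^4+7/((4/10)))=449640475/6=74940079.17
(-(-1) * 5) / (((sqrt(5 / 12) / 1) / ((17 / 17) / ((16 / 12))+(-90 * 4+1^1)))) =-1433 * sqrt(15) / 2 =-2774.99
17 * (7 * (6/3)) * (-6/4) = -357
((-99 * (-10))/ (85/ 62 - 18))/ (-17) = 61380/ 17527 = 3.50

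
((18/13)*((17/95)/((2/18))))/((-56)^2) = 1377/1936480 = 0.00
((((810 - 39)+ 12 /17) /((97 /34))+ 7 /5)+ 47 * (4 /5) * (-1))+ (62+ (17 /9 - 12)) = 286.18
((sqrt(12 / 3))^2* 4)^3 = 4096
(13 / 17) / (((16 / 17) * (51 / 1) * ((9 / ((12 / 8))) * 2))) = 0.00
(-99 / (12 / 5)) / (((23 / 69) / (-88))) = 10890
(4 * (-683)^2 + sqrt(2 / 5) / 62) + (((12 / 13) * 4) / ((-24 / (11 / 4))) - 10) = sqrt(10) / 310 + 48514585 / 26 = 1865945.59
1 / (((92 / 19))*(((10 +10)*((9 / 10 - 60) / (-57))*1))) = 361 / 36248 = 0.01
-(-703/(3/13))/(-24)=-9139/72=-126.93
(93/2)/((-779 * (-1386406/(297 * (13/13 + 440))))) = 248589/44082052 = 0.01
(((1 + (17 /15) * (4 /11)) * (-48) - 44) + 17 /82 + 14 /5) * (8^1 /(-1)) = 870.20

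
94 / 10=47 / 5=9.40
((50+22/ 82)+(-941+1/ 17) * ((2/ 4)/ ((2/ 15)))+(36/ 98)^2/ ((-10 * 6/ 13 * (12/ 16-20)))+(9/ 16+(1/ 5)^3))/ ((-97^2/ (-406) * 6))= -25991683565395259/ 1039231596018000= -25.01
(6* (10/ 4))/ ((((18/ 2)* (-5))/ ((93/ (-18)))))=31/ 18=1.72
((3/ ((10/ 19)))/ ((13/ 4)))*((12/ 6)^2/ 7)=456/ 455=1.00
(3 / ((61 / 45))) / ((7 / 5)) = 675 / 427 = 1.58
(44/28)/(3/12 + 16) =44/455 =0.10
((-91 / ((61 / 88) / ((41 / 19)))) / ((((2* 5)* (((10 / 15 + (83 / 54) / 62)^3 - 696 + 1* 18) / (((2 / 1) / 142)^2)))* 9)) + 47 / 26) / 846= 0.00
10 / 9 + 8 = 82 / 9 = 9.11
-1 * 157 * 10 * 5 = -7850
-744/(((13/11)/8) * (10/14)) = -458304/65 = -7050.83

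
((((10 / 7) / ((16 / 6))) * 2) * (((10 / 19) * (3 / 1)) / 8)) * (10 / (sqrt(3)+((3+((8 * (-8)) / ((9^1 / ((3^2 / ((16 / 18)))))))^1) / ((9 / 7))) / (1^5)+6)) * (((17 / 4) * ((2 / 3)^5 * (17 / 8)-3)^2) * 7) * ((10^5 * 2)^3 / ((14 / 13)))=-215750224421875000000000000 / 2970083781-1508742828125000000000000 * sqrt(3) / 990027927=-75280664994641097.05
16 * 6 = 96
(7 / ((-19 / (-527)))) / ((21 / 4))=2108 / 57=36.98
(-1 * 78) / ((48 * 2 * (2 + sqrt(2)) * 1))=-13 / 16 + 13 * sqrt(2) / 32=-0.24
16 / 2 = 8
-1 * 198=-198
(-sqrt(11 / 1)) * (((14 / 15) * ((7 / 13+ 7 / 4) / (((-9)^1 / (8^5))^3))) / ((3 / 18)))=29308581949997056 * sqrt(11) / 47385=2051399587749.77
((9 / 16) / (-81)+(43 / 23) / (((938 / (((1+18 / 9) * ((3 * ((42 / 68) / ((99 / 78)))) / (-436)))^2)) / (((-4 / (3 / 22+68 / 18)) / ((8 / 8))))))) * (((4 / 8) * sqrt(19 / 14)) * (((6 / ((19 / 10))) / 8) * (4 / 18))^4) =-1127718556981525 * sqrt(266) / 76794090715814229793728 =-0.00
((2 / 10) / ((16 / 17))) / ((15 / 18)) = 51 / 200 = 0.26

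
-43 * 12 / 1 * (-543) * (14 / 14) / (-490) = -140094 / 245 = -571.81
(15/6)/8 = 5/16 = 0.31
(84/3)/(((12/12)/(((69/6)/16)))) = 161/8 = 20.12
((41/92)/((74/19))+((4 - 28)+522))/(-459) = -3391163/3124872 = -1.09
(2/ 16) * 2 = 1/ 4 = 0.25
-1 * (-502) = 502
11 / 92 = 0.12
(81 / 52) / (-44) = -81 / 2288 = -0.04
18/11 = 1.64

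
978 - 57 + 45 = 966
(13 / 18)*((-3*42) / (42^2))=-13 / 252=-0.05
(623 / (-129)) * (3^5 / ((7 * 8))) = -7209 / 344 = -20.96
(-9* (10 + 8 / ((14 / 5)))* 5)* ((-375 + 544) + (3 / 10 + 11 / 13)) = -8958195 / 91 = -98441.70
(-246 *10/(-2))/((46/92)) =2460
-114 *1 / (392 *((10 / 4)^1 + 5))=-19 / 490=-0.04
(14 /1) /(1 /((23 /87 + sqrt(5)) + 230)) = 14 * sqrt(5) + 280462 /87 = 3255.01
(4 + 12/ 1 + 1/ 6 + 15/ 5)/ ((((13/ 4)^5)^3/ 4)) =246960619520/ 153557679042272271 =0.00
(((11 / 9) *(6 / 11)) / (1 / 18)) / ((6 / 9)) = 18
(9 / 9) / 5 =1 / 5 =0.20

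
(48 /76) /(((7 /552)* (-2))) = -3312 /133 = -24.90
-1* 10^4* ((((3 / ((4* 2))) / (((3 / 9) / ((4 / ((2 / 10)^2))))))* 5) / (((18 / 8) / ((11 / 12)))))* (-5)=34375000 / 3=11458333.33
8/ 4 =2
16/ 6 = 8/ 3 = 2.67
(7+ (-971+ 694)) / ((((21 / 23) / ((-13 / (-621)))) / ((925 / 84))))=-60125 / 882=-68.17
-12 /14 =-6 /7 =-0.86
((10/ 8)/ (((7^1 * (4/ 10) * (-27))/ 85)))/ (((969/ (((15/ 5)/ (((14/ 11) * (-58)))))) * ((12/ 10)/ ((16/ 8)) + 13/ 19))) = 6875/ 149784768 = 0.00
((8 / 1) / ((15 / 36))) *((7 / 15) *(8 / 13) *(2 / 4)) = 896 / 325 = 2.76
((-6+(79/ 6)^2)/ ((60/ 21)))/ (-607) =-8435/ 87408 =-0.10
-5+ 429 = 424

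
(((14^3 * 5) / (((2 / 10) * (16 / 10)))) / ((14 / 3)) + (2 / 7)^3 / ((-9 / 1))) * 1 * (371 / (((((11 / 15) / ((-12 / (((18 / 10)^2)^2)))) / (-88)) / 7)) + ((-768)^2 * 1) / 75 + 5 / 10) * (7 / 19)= 752817172386814601 / 610829100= 1232451388.43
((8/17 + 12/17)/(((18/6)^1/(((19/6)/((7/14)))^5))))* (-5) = -247609900/12393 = -19979.82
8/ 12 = 2/ 3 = 0.67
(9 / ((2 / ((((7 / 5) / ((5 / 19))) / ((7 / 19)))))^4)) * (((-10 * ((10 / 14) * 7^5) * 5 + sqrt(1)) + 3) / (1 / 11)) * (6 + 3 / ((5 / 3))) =-19680126615429160023 / 15625000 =-1259528103387.47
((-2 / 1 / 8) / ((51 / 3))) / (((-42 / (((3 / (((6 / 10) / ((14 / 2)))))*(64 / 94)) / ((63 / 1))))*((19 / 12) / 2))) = 160 / 956403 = 0.00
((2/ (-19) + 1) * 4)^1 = 68/ 19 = 3.58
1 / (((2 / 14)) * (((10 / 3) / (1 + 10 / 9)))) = 133 / 30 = 4.43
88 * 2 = 176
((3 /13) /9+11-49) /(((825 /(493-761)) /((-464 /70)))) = -92082656 /1126125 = -81.77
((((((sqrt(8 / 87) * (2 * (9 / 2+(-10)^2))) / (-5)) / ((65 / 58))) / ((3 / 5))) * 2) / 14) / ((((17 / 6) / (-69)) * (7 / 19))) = 730664 * sqrt(174) / 54145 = 178.01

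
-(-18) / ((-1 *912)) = -3 / 152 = -0.02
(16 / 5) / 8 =2 / 5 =0.40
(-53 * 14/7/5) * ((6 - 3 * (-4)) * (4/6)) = -1272/5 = -254.40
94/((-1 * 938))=-0.10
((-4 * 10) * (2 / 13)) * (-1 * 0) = 0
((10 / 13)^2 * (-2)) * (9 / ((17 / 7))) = -12600 / 2873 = -4.39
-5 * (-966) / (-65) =-966 / 13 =-74.31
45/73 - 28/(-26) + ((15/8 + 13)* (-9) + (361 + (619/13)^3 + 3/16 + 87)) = 277833239089/2566096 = 108270.79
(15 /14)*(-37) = -555 /14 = -39.64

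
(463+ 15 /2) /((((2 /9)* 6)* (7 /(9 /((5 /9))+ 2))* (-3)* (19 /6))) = -36699 /380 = -96.58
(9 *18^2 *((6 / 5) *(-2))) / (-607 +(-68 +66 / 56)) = 326592 / 31445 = 10.39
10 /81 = 0.12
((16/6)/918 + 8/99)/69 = 1268/1045143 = 0.00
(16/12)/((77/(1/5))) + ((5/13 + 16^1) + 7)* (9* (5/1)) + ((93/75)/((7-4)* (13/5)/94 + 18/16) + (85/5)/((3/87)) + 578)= 1609731735/757757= 2124.34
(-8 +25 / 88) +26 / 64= -2573 / 352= -7.31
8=8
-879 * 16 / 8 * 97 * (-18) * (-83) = -254765844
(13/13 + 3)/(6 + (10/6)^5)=972/4583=0.21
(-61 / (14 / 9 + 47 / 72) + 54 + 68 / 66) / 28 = 1712 / 1749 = 0.98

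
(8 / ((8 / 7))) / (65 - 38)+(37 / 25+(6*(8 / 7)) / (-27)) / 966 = 132127 / 507150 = 0.26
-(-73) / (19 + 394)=73 / 413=0.18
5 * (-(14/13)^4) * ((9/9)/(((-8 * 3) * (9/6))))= 48020/257049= 0.19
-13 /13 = -1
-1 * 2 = -2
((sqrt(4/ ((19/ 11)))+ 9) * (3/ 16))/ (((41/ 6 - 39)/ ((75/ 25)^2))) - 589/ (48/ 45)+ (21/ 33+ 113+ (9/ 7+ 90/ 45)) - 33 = -468.82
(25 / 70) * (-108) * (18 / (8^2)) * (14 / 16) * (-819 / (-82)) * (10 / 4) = -237.02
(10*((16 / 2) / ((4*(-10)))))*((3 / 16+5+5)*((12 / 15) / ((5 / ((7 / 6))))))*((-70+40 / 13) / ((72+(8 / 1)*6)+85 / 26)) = 2.06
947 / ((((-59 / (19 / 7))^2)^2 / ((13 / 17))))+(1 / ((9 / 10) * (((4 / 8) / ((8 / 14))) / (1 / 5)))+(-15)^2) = 1002698446720760 / 4451348915433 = 225.26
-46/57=-0.81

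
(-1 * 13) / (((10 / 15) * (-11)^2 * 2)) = -39 / 484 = -0.08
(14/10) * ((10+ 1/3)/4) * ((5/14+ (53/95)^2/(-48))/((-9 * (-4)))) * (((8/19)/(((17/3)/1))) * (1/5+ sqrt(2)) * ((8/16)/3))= 32963447/377793720000+ 32963447 * sqrt(2)/75558744000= 0.00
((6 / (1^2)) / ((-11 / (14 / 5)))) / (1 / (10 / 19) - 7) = 56 / 187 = 0.30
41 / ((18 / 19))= 779 / 18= 43.28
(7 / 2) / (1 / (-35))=-245 / 2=-122.50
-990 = -990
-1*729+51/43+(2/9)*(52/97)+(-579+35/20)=-195945295/150156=-1304.94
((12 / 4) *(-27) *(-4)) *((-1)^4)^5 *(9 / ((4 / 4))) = 2916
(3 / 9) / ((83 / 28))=28 / 249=0.11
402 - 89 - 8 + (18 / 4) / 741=150673 / 494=305.01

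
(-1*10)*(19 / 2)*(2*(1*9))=-1710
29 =29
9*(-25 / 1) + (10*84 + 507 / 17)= 10962 / 17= 644.82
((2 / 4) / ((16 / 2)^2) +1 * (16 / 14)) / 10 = 1031 / 8960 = 0.12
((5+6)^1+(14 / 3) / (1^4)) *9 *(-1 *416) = -58656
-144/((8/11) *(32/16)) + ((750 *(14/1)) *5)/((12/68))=297401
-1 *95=-95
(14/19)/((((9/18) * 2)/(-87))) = -1218/19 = -64.11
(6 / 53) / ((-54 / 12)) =-4 / 159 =-0.03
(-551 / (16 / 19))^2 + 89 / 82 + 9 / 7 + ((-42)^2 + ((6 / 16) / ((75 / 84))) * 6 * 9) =789665849199 / 1836800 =429913.90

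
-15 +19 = 4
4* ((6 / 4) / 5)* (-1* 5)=-6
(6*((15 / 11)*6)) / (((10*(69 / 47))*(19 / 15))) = 12690 / 4807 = 2.64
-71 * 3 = -213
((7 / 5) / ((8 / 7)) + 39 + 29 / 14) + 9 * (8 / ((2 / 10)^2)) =515843 / 280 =1842.30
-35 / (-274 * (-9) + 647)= -35 / 3113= -0.01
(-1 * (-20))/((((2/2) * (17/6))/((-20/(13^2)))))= -2400/2873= -0.84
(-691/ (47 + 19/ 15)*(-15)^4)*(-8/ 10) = 104945625/ 181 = 579810.08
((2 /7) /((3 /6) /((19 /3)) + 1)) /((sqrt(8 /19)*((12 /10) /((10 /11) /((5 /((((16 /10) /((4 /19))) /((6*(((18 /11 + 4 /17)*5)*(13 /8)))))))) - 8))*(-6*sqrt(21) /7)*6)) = 3235738*sqrt(798) /793303875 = 0.12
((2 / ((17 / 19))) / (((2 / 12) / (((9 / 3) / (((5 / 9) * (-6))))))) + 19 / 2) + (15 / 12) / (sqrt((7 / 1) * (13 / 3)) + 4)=-21341 / 7310 + 5 * sqrt(273) / 172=-2.44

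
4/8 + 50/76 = 22/19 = 1.16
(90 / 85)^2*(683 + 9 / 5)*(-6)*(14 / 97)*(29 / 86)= -1351219968 / 6027095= -224.19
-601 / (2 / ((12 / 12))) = -300.50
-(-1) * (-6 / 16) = -3 / 8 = -0.38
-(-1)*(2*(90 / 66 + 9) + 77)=1075 / 11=97.73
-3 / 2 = -1.50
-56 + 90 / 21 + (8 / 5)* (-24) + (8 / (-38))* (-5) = -59226 / 665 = -89.06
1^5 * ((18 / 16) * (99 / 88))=81 / 64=1.27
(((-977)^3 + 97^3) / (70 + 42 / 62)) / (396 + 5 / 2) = -57763053920 / 1746227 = -33078.78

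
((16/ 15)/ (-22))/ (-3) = 8/ 495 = 0.02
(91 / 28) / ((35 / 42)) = 3.90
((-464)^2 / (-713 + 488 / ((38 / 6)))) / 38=-8.91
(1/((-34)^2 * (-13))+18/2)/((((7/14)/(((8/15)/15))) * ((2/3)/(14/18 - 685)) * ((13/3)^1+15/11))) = -4580816119/39730275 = -115.30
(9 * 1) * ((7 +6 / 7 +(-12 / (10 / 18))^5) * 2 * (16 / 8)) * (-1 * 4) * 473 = 7005509470940112 / 21875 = 320251861528.69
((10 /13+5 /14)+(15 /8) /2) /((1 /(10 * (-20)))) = -75125 /182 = -412.77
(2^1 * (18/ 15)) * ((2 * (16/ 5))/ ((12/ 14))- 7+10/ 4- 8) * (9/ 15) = -906/ 125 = -7.25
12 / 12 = 1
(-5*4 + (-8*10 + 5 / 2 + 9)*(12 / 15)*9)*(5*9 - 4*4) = -74414 / 5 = -14882.80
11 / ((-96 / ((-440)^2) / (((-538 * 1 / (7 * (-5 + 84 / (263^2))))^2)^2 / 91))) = -127621295942860196754098714220776800 / 9368257716624111891017534193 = -13622735.39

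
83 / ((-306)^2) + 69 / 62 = 3233015 / 2902716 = 1.11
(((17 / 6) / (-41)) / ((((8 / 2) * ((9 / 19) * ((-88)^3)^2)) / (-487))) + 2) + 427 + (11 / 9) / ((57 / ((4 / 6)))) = 100572734815746969613 / 234427467775868928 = 429.01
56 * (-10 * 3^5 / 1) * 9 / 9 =-136080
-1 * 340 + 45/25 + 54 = -1421/5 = -284.20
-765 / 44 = -17.39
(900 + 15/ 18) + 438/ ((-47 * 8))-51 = 478649/ 564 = 848.67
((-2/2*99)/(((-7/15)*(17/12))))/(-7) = -21.39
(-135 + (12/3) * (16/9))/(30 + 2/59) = -67909/15948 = -4.26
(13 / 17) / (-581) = -13 / 9877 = -0.00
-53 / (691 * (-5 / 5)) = 53 / 691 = 0.08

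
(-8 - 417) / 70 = -85 / 14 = -6.07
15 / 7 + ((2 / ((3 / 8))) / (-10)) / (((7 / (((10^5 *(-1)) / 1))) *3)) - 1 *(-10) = 160765 / 63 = 2551.83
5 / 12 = 0.42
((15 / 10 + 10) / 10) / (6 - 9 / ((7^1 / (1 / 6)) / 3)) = 161 / 750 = 0.21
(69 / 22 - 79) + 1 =-1647 / 22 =-74.86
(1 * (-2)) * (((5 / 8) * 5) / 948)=-25 / 3792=-0.01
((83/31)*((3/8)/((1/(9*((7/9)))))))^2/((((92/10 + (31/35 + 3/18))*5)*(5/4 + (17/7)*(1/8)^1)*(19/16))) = 0.52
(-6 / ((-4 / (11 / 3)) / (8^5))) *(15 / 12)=225280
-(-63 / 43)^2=-2.15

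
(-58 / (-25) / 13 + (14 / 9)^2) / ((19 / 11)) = 1.50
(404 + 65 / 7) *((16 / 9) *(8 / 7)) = 370304 / 441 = 839.69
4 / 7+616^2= 2656196 / 7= 379456.57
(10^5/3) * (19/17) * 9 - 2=5699966/17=335292.12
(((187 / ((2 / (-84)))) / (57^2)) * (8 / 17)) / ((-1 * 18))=616 / 9747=0.06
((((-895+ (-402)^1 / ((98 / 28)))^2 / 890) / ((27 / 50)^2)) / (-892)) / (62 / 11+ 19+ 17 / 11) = -68709796375 / 408357899712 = -0.17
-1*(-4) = 4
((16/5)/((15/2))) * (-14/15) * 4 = -1792/1125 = -1.59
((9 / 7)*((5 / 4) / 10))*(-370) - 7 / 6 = -5093 / 84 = -60.63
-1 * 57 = -57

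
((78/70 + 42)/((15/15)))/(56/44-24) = -16599/8750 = -1.90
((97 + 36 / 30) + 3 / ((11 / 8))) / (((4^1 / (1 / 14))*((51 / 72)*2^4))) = 16563 / 104720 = 0.16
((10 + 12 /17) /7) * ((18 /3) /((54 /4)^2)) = 208 /4131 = 0.05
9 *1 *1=9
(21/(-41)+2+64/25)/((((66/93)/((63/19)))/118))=478076823/214225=2231.66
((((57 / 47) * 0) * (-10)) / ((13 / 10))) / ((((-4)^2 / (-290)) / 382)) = 0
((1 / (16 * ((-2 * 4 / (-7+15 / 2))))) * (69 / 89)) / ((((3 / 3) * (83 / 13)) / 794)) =-356109 / 945536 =-0.38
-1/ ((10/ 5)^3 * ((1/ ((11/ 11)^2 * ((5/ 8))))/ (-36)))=45/ 16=2.81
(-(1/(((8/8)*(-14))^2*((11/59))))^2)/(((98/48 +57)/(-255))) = 0.00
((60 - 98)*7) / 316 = -133 / 158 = -0.84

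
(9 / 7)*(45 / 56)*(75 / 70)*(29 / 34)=176175 / 186592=0.94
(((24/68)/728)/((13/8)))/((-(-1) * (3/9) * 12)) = 3/40222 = 0.00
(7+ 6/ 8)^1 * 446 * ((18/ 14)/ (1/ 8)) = 248868/ 7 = 35552.57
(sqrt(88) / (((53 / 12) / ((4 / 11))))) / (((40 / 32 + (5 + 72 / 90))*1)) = 0.11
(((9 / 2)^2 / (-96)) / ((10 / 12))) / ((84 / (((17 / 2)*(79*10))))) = -36261 / 1792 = -20.23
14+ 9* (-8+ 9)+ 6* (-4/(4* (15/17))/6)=328/15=21.87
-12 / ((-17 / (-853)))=-10236 / 17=-602.12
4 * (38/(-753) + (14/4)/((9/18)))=20932/753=27.80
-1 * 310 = -310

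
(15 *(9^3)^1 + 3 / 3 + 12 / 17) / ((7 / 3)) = 557772 / 119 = 4687.16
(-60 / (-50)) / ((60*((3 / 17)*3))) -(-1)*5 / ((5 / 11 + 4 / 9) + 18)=254557 / 841950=0.30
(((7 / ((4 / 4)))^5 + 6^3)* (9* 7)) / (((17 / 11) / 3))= 35390817 / 17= 2081812.76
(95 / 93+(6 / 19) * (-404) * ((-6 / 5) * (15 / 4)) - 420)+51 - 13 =341255 / 1767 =193.13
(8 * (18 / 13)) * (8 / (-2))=-576 / 13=-44.31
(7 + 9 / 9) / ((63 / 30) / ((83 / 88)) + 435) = 3320 / 181449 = 0.02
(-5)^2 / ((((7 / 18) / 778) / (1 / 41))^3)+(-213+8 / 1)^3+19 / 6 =-810010966029493 / 141839418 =-5710760.64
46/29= 1.59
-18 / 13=-1.38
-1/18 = -0.06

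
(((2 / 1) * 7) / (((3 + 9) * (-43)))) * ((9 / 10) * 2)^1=-21 / 430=-0.05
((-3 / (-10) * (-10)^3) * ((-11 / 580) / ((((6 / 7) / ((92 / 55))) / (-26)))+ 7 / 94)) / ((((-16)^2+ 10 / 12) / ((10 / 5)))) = -5087208 / 2100383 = -2.42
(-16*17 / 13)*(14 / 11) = -3808 / 143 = -26.63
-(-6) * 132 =792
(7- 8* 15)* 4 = -452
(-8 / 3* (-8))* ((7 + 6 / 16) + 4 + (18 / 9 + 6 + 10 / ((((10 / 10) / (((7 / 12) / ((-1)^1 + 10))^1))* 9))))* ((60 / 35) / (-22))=-604880 / 18711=-32.33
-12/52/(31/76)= -228/403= -0.57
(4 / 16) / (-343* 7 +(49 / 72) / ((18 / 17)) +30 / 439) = -0.00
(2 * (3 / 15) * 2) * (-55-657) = -2848 / 5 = -569.60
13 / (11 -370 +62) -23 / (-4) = 6779 / 1188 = 5.71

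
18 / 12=3 / 2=1.50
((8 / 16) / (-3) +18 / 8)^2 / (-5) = -125 / 144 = -0.87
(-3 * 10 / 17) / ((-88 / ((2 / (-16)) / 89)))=-15 / 532576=-0.00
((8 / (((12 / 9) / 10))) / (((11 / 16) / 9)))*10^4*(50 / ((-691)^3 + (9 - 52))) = -2160000000 / 1814666777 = -1.19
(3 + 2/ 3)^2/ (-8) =-121/ 72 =-1.68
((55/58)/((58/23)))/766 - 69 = -177799591/2576824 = -69.00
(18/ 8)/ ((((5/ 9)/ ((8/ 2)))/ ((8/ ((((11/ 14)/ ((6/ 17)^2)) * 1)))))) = 326592/ 15895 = 20.55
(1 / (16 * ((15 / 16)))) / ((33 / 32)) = 32 / 495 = 0.06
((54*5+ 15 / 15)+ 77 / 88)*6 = 6525 / 4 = 1631.25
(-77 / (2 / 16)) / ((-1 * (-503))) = -616 / 503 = -1.22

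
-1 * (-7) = 7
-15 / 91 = -0.16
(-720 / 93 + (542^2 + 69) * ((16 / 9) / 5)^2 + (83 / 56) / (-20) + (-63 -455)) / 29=514942531247 / 407786400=1262.78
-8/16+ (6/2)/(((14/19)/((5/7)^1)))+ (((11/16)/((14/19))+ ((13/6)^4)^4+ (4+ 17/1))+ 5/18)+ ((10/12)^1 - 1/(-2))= 32609001351612606577/138234385465344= 235896.45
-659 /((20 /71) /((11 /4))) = -514679 /80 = -6433.49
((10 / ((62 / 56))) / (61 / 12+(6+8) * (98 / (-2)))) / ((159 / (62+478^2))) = -255971520 / 13424953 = -19.07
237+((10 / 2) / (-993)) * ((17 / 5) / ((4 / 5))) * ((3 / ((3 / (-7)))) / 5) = 941483 / 3972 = 237.03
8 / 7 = 1.14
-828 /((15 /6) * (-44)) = 414 /55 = 7.53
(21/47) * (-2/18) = -0.05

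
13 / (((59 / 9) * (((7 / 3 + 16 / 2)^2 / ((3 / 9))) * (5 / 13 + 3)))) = 4563 / 2494756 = 0.00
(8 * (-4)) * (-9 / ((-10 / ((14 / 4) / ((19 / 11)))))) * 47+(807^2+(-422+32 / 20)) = 61568149 / 95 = 648085.78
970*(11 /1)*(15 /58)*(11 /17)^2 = 9683025 /8381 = 1155.35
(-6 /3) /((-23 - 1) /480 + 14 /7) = -40 /39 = -1.03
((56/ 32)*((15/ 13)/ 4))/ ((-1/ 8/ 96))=-5040/ 13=-387.69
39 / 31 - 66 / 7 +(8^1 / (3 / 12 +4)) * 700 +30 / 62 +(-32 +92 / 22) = 52028050 / 40579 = 1282.14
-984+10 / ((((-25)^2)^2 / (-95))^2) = -1201171874278 / 1220703125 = -984.00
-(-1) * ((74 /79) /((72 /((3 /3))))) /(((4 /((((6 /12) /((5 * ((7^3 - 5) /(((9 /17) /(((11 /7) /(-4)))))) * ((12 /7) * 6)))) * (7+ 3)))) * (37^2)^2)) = -49 /72842200681536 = -0.00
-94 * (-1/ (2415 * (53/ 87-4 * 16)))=-2726/ 4439575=-0.00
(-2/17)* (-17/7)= 2/7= 0.29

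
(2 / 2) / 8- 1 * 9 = -71 / 8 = -8.88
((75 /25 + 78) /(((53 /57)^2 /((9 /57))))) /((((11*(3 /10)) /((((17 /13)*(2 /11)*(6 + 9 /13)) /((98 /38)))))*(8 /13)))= 1946134755 /433018586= 4.49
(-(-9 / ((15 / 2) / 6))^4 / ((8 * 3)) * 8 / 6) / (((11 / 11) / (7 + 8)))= -279936 / 125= -2239.49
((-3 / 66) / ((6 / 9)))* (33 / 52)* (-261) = 2349 / 208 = 11.29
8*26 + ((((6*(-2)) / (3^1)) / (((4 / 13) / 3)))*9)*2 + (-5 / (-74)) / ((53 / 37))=-52359 / 106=-493.95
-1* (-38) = 38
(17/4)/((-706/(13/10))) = -221/28240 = -0.01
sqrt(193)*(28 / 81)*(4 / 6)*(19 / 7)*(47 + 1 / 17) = 121600*sqrt(193) / 4131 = 408.94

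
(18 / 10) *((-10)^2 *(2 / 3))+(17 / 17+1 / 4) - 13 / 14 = 3369 / 28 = 120.32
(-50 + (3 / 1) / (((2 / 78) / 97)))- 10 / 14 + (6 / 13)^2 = 13366124 / 1183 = 11298.50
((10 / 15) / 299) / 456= 1 / 204516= 0.00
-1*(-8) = 8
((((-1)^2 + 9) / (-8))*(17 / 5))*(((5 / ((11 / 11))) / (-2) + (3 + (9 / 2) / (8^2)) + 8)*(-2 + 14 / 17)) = 5485 / 128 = 42.85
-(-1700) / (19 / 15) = 25500 / 19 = 1342.11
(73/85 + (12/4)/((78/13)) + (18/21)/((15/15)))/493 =0.00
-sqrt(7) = -2.65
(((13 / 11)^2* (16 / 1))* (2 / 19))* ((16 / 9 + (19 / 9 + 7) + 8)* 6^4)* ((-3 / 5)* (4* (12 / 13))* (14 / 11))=-4106059776 / 25289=-162365.45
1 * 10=10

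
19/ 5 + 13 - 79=-311/ 5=-62.20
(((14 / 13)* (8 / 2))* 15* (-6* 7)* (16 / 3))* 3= -564480 / 13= -43421.54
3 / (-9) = -1 / 3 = -0.33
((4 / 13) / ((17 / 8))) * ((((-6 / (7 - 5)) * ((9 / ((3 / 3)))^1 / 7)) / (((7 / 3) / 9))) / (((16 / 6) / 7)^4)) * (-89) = 9103.25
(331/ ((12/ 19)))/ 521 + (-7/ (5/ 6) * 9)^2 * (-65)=-371497.39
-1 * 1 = -1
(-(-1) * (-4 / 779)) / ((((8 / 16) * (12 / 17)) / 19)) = -0.28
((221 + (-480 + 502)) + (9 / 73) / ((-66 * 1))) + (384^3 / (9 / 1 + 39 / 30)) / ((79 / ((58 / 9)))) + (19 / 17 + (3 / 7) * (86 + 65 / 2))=348921043237934 / 777547309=448745.74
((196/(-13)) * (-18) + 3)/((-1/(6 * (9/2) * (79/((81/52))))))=-375724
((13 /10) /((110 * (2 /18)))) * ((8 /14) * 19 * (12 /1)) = 26676 /1925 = 13.86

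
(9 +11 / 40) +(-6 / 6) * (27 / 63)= 2477 / 280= 8.85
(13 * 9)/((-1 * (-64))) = 117/64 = 1.83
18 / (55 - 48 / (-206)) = 1854 / 5689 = 0.33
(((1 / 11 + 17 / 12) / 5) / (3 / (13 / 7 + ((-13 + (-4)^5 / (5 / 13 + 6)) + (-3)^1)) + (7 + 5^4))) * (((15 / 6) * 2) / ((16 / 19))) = 383397181 / 135344751168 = 0.00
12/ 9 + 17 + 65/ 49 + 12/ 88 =64021/ 3234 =19.80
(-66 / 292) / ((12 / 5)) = -55 / 584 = -0.09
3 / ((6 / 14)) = 7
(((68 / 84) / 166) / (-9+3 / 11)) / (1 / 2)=-187 / 167328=-0.00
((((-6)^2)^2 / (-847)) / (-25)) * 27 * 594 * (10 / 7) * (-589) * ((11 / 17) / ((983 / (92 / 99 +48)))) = -171147831552 / 6433735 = -26601.63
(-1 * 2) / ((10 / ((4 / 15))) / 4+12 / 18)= -48 / 241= -0.20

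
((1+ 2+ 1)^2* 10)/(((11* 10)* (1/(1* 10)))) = 160/11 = 14.55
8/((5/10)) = 16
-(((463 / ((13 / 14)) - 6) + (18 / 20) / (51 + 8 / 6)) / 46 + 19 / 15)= -11.98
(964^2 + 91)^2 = 863760195769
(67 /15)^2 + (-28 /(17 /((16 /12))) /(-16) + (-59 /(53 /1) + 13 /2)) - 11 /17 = 10066553 /405450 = 24.83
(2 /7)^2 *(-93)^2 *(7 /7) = 34596 /49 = 706.04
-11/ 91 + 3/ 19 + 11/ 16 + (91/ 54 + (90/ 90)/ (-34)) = 30224377/ 12697776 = 2.38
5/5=1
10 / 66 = 0.15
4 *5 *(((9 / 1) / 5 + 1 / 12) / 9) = 113 / 27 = 4.19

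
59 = 59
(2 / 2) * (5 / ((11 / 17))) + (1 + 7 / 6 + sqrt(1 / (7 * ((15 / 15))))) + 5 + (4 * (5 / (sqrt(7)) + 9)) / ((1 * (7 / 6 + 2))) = 139 * sqrt(7) / 133 + 32933 / 1254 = 29.03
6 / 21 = 2 / 7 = 0.29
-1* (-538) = 538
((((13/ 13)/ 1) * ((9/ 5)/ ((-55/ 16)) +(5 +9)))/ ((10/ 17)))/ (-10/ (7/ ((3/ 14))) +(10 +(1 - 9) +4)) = 4.02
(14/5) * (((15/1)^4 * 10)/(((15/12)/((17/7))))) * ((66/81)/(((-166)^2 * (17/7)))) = 231000/6889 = 33.53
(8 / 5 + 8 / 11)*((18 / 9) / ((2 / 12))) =1536 / 55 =27.93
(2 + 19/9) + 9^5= 531478/9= 59053.11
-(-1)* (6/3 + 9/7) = 23/7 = 3.29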